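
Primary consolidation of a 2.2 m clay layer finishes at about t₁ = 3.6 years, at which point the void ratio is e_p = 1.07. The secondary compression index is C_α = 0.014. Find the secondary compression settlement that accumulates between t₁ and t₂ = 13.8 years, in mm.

S_s ≈ 8.68 mm

Secondary compression: S_s = C_α·H/(1+e_p)·log₁₀(t₂/t₁)
S_s = 0.014×2.2/(1+1.07)×log₁₀(13.8/3.6)
    = 0.01488 × 0.5836 = 0.008683 m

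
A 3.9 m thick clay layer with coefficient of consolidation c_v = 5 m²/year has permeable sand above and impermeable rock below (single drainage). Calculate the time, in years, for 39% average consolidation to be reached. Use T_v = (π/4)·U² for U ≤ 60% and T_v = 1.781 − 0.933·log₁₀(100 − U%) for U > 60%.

Drainage path length: H_d = H = 3.9 m (single drainage).
U ≤ 60%: T_v = (π/4)·U² = (π/4)×0.39² = 0.11946.
t = T_v·H_d²/c_v = 0.11946×3.9²/5 = 0.3634 years.

t ≈ 0.363 years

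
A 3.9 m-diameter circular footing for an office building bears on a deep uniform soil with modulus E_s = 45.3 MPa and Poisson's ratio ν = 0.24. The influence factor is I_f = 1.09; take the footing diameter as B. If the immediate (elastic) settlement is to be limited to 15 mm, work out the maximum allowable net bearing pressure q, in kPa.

E_s = 45.3 MPa = 45300 kPa.
S_e = q·B·(1−ν²)/E_s · I_f  ⇒  q = S_e·E_s / (B·(1−ν²)·I_f).
q = 0.015 × 45300 / (3.9 × 0.9424 × 1.09) = 169.6 kPa

q ≈ 170 kPa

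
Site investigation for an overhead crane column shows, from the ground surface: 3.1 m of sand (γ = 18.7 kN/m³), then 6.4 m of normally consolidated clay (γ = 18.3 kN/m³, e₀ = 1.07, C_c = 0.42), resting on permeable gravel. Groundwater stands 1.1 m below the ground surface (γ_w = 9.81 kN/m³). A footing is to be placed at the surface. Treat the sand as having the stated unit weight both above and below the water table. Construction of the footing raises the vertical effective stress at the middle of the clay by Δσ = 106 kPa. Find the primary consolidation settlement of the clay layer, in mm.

Mid-depth of clay below the ground surface: z = 3.1 + 6.4/2 = 6.3 m.
Total vertical stress at mid-clay: σ_v = 18.7×3.1 + 18.3×3.2 = 116.53 kPa.
Pore pressure: u = 9.81×(6.3 − 1.1) = 51.012 kPa.
Initial effective stress: σ'_0 = σ_v − u = 116.53 − 51.012 = 65.518 kPa.
Final effective stress: σ'_f = σ'_0 + Δσ = 65.518 + 106 = 171.52 kPa.
Normally consolidated clay, so the full stress increment lies on the virgin compression line:
S_c = C_c·H/(1+e₀)·log₁₀(σ'_f/σ'_0) = 0.42×6.4/(1+1.07)×log₁₀(171.52/65.518)
    = 1.2986 × 0.41795 = 0.5427 m

S_c ≈ 543 mm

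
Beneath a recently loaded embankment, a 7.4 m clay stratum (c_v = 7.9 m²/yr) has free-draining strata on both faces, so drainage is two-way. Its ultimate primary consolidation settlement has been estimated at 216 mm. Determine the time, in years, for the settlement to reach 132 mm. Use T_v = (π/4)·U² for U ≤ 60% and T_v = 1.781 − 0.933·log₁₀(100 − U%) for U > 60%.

t ≈ 0.516 years

Drainage path length: H_d = H/2 = 3.7 m (double drainage).
U = S(t)/S_ult = 132/216 = 0.6111.
U > 60%: T_v = 1.781 − 0.933·log₁₀(100 − 61.111) = 0.29769.
t = T_v·H_d²/c_v = 0.29769×3.7²/7.9 = 0.5159 years.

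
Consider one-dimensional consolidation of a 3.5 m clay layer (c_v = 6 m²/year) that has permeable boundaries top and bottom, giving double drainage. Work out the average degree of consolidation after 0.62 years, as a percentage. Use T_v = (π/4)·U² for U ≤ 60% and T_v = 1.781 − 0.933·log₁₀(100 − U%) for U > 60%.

U ≈ 96 %

Drainage path length: H_d = H/2 = 1.75 m (double drainage).
T_v = c_v·t/H_d² = 6×0.62/1.75² = 1.2147.
T_v = 1.2147 corresponds to the U > 60% branch:
U = 1 − 10^((1.781 − T_v)/0.933)/100 = 0.9595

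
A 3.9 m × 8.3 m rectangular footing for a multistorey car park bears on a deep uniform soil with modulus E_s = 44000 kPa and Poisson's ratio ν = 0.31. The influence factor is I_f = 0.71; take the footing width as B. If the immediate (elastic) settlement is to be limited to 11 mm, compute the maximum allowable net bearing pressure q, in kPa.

q ≈ 193 kPa

S_e = q·B·(1−ν²)/E_s · I_f  ⇒  q = S_e·E_s / (B·(1−ν²)·I_f).
q = 0.011 × 44000 / (3.9 × 0.9039 × 0.71) = 193.4 kPa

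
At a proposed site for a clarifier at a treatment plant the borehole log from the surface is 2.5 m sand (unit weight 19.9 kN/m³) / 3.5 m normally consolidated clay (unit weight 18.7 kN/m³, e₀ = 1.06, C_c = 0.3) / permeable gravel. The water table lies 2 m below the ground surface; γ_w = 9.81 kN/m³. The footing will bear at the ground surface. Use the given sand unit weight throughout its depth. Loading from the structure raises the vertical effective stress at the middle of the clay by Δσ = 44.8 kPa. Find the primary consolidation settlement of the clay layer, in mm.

Mid-depth of clay below the ground surface: z = 2.5 + 3.5/2 = 4.25 m.
Total vertical stress at mid-clay: σ_v = 19.9×2.5 + 18.7×1.75 = 82.475 kPa.
Pore pressure: u = 9.81×(4.25 − 2) = 22.073 kPa.
Initial effective stress: σ'_0 = σ_v − u = 82.475 − 22.073 = 60.402 kPa.
Final effective stress: σ'_f = σ'_0 + Δσ = 60.402 + 44.8 = 105.2 kPa.
Normally consolidated clay, so the full stress increment lies on the virgin compression line:
S_c = C_c·H/(1+e₀)·log₁₀(σ'_f/σ'_0) = 0.3×3.5/(1+1.06)×log₁₀(105.2/60.402)
    = 0.50971 × 0.24096 = 0.1228 m

S_c ≈ 123 mm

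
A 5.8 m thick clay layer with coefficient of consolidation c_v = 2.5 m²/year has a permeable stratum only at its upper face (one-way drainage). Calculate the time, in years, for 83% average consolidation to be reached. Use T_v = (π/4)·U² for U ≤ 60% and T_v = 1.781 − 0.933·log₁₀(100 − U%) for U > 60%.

t ≈ 8.52 years

Drainage path length: H_d = H = 5.8 m (single drainage).
U > 60%: T_v = 1.781 − 0.933·log₁₀(100 − 83) = 0.63299.
t = T_v·H_d²/c_v = 0.63299×5.8²/2.5 = 8.518 years.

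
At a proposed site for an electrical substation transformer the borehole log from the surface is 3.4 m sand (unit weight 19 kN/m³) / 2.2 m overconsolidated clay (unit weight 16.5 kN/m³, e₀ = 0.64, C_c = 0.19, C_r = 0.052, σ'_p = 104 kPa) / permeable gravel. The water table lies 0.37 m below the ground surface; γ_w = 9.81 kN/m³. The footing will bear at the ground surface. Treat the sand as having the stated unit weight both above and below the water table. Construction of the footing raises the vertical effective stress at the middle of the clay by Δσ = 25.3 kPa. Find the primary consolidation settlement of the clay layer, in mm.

S_c ≈ 14.2 mm

Mid-depth of clay below the ground surface: z = 3.4 + 2.2/2 = 4.5 m.
Total vertical stress at mid-clay: σ_v = 19×3.4 + 16.5×1.1 = 82.75 kPa.
Pore pressure: u = 9.81×(4.5 − 0.37) = 40.515 kPa.
Initial effective stress: σ'_0 = σ_v − u = 82.75 − 40.515 = 42.235 kPa.
Final effective stress: σ'_f = 42.235 + 25.3 = 67.535 kPa.
σ'_f = 67.535 ≤ σ'_p = 104 kPa, so the clay remains overconsolidated and only the recompression index applies:
S_c = C_r·H/(1+e₀)·log₁₀(σ'_f/σ'_0) = 0.052×2.2/1.64×log₁₀(67.535/42.235)
    = 0.069758 × 0.20386 = 0.01422 m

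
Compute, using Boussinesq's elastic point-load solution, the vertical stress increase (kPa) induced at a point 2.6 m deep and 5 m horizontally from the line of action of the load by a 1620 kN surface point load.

Boussinesq vertical stress below a point load on an elastic half-space:
Δσ_z = 3P/(2πz²) · [1 + (r/z)²]^(−5/2)
r/z = 5/2.6 = 1.9231; [1+(r/z)²]^(−5/2) = 0.020901.
Δσ_z = 3×1620/(2π×2.6²) × 0.020901 = 114.42 × 0.020901 = 2.391 kPa

Δσ_z ≈ 2.39 kPa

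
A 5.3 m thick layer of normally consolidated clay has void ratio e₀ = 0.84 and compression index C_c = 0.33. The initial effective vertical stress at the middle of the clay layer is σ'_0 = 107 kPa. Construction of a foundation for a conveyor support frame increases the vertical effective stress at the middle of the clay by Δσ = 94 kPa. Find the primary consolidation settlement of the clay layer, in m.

S_c ≈ 0.26 m

Final effective stress: σ'_f = σ'_0 + Δσ = 107 + 94 = 201 kPa.
Normally consolidated clay, so the full stress increment lies on the virgin compression line:
S_c = C_c·H/(1+e₀)·log₁₀(σ'_f/σ'_0) = 0.33×5.3/(1+0.84)×log₁₀(201/107)
    = 0.95054 × 0.27381 = 0.2603 m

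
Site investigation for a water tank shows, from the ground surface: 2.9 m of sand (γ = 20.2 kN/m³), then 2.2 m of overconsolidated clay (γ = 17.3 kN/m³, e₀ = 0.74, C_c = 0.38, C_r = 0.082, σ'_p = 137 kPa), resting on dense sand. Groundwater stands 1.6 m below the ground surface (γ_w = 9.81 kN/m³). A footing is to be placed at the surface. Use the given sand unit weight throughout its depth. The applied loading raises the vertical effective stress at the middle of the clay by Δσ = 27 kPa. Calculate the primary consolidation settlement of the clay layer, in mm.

Mid-depth of clay below the ground surface: z = 2.9 + 2.2/2 = 4 m.
Total vertical stress at mid-clay: σ_v = 20.2×2.9 + 17.3×1.1 = 77.61 kPa.
Pore pressure: u = 9.81×(4 − 1.6) = 23.544 kPa.
Initial effective stress: σ'_0 = σ_v − u = 77.61 − 23.544 = 54.066 kPa.
Final effective stress: σ'_f = 54.066 + 27 = 81.066 kPa.
σ'_f = 81.066 ≤ σ'_p = 137 kPa, so the clay remains overconsolidated and only the recompression index applies:
S_c = C_r·H/(1+e₀)·log₁₀(σ'_f/σ'_0) = 0.082×2.2/1.74×log₁₀(81.066/54.066)
    = 0.10368 × 0.17591 = 0.01824 m

S_c ≈ 18.2 mm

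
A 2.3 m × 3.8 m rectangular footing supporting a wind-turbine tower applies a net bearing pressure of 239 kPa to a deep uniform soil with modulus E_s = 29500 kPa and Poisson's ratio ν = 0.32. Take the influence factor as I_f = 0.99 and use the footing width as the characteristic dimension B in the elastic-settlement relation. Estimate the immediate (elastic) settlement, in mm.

Immediate (elastic) settlement: S_e = q·B·(1−ν²)/E_s · I_f.
S_e = 239 × 2.3 × (1 − 0.32²) / 29500 × 0.99
    = 239 × 2.3 × 0.8976 / 29500 × 0.99
    = 0.01656 m = 16.56 mm

S_e ≈ 16.6 mm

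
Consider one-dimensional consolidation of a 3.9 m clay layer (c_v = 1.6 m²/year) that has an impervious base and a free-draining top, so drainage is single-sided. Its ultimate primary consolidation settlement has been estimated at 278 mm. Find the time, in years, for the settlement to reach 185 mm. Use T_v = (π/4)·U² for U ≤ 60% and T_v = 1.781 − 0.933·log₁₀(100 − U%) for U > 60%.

Drainage path length: H_d = H = 3.9 m (single drainage).
U = S(t)/S_ult = 185/278 = 0.6655.
U > 60%: T_v = 1.781 − 0.933·log₁₀(100 − 66.547) = 0.3587.
t = T_v·H_d²/c_v = 0.3587×3.9²/1.6 = 3.41 years.

t ≈ 3.41 years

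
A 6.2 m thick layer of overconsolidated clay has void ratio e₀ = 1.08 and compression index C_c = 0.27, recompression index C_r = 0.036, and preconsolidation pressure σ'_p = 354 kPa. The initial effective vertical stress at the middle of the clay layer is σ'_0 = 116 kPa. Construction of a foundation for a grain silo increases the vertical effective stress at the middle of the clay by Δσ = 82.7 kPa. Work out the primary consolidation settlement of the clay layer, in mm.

Final effective stress: σ'_f = 116 + 82.7 = 198.7 kPa.
σ'_f = 198.7 ≤ σ'_p = 354 kPa, so the clay remains overconsolidated and only the recompression index applies:
S_c = C_r·H/(1+e₀)·log₁₀(σ'_f/σ'_0) = 0.036×6.2/2.08×log₁₀(198.7/116)
    = 0.10731 × 0.23374 = 0.02508 m

S_c ≈ 25.1 mm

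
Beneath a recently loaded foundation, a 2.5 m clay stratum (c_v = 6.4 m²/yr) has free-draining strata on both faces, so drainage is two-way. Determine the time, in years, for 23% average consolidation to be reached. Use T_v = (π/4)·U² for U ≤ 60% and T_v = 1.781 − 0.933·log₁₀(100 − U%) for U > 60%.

t ≈ 0.0101 years

Drainage path length: H_d = H/2 = 1.25 m (double drainage).
U ≤ 60%: T_v = (π/4)·U² = (π/4)×0.23² = 0.041548.
t = T_v·H_d²/c_v = 0.041548×1.25²/6.4 = 0.01014 years.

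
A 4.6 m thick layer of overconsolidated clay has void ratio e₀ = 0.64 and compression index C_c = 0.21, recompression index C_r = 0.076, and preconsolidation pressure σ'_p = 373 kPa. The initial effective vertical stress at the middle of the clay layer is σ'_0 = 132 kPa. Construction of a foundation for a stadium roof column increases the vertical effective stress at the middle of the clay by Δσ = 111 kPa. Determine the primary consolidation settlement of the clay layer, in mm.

S_c ≈ 56.5 mm

Final effective stress: σ'_f = 132 + 111 = 243 kPa.
σ'_f = 243 ≤ σ'_p = 373 kPa, so the clay remains overconsolidated and only the recompression index applies:
S_c = C_r·H/(1+e₀)·log₁₀(σ'_f/σ'_0) = 0.076×4.6/1.64×log₁₀(243/132)
    = 0.21317 × 0.26503 = 0.0565 m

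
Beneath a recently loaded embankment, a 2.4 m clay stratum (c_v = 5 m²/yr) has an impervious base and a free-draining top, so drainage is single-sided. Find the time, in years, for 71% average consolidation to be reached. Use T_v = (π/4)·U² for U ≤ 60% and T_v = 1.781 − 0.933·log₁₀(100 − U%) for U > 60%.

Drainage path length: H_d = H = 2.4 m (single drainage).
U > 60%: T_v = 1.781 − 0.933·log₁₀(100 − 71) = 0.41658.
t = T_v·H_d²/c_v = 0.41658×2.4²/5 = 0.4799 years.

t ≈ 0.48 years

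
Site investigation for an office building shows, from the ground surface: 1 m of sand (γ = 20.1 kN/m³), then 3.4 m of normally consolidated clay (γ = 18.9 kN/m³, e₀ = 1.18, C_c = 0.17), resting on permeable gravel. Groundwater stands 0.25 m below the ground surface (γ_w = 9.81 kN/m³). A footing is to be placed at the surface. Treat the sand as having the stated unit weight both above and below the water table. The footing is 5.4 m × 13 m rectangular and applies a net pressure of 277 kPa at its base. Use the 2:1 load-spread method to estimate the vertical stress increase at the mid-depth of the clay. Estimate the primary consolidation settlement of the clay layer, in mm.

S_c ≈ 214 mm

Mid-depth of clay below the ground surface: z = 1 + 3.4/2 = 2.7 m.
Total vertical stress at mid-clay: σ_v = 20.1×1 + 18.9×1.7 = 52.23 kPa.
Pore pressure: u = 9.81×(2.7 − 0.25) = 24.035 kPa.
Initial effective stress: σ'_0 = σ_v − u = 52.23 − 24.035 = 28.195 kPa.
Stress increase at mid-clay by the 2:1 spreading method:
Δσ = qBL/((B+z)(L+z)) = 277×5.4×13/((5.4+2.7)(13+2.7)) = 152.91 kPa
Final effective stress: σ'_f = σ'_0 + Δσ = 28.195 + 152.91 = 181.1 kPa.
Normally consolidated clay, so the full stress increment lies on the virgin compression line:
S_c = C_c·H/(1+e₀)·log₁₀(σ'_f/σ'_0) = 0.17×3.4/(1+1.18)×log₁₀(181.1/28.195)
    = 0.26514 × 0.80775 = 0.2142 m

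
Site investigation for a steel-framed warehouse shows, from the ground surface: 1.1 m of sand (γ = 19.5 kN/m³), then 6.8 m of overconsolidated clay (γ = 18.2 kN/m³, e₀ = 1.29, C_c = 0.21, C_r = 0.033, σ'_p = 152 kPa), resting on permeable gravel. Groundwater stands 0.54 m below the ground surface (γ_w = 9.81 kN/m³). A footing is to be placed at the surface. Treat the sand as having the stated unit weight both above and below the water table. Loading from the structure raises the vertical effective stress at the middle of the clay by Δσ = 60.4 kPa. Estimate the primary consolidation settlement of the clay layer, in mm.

S_c ≈ 36.5 mm

Mid-depth of clay below the ground surface: z = 1.1 + 6.8/2 = 4.5 m.
Total vertical stress at mid-clay: σ_v = 19.5×1.1 + 18.2×3.4 = 83.33 kPa.
Pore pressure: u = 9.81×(4.5 − 0.54) = 38.848 kPa.
Initial effective stress: σ'_0 = σ_v − u = 83.33 − 38.848 = 44.482 kPa.
Final effective stress: σ'_f = 44.482 + 60.4 = 104.88 kPa.
σ'_f = 104.88 ≤ σ'_p = 152 kPa, so the clay remains overconsolidated and only the recompression index applies:
S_c = C_r·H/(1+e₀)·log₁₀(σ'_f/σ'_0) = 0.033×6.8/2.29×log₁₀(104.88/44.482)
    = 0.09799 × 0.37251 = 0.0365 m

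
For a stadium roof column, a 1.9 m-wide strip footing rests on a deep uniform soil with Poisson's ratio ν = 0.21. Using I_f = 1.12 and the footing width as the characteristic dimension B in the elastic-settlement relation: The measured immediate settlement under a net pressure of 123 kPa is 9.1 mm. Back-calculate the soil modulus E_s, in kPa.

S_e = q·B·(1−ν²)/E_s · I_f  ⇒  E_s = q·B·(1−ν²)·I_f / S_e.
E_s = 123 × 1.9 × 0.9559 × 1.12 / 0.0091 = 27490 kPa

E_s ≈ 27500 kPa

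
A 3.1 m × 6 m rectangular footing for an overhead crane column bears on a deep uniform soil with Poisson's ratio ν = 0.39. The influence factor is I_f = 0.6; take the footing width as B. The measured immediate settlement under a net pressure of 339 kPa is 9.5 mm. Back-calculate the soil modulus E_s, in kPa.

E_s ≈ 56300 kPa

S_e = q·B·(1−ν²)/E_s · I_f  ⇒  E_s = q·B·(1−ν²)·I_f / S_e.
E_s = 339 × 3.1 × 0.8479 × 0.6 / 0.0095 = 56280 kPa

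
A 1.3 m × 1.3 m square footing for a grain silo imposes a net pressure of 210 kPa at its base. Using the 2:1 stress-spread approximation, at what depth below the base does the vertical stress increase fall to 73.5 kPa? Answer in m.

2:1 spreading — at depth z the loaded area has grown by z in each plan dimension:
qB²/(B+z)² = Δσ_z ⇒ z = B(√(q/Δσ_z) − 1) = 1.3×(√(210/73.5) − 1) = 0.8974 m

z ≈ 0.897 m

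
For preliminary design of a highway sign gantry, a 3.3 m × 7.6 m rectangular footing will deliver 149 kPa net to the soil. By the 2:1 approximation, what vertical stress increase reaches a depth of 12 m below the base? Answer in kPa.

By the 2:1 method the load spreads at 1 horizontal : 2 vertical, so at depth z the loaded area has grown by z in each plan dimension:
Δσ = qBL/((B+z)(L+z)) = 149×3.3×7.6/((3.3+12)(7.6+12)) = 12.461 kPa

Δσ_z ≈ 12.5 kPa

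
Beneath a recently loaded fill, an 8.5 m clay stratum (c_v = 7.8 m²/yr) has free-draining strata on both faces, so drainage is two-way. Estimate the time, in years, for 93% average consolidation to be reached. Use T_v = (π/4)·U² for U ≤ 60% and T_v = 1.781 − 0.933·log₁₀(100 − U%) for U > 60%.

t ≈ 2.3 years

Drainage path length: H_d = H/2 = 4.25 m (double drainage).
U > 60%: T_v = 1.781 − 0.933·log₁₀(100 − 93) = 0.99252.
t = T_v·H_d²/c_v = 0.99252×4.25²/7.8 = 2.298 years.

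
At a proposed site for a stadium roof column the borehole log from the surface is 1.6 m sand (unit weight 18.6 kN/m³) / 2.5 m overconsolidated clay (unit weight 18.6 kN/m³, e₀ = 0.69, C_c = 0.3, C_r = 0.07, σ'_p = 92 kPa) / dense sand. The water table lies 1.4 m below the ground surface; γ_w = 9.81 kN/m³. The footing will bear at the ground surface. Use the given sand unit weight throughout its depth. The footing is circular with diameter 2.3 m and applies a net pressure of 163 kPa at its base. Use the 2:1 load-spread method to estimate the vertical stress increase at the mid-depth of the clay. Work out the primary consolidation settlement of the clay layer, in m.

Mid-depth of clay below the ground surface: z = 1.6 + 2.5/2 = 2.85 m.
Total vertical stress at mid-clay: σ_v = 18.6×1.6 + 18.6×1.25 = 53.01 kPa.
Pore pressure: u = 9.81×(2.85 − 1.4) = 14.225 kPa.
Initial effective stress: σ'_0 = σ_v − u = 53.01 − 14.225 = 38.785 kPa.
Stress increase at mid-clay by the 2:1 spreading method:
Δσ ≈ qD²/(D+z)² = 163×2.3²/(2.3+2.85)² = 32.511 kPa
Final effective stress: σ'_f = 38.785 + 32.511 = 71.296 kPa.
σ'_f = 71.296 ≤ σ'_p = 92 kPa, so the clay remains overconsolidated and only the recompression index applies:
S_c = C_r·H/(1+e₀)·log₁₀(σ'_f/σ'_0) = 0.07×2.5/1.69×log₁₀(71.296/38.785)
    = 0.10355 × 0.2644 = 0.02738 m

S_c ≈ 0.0274 m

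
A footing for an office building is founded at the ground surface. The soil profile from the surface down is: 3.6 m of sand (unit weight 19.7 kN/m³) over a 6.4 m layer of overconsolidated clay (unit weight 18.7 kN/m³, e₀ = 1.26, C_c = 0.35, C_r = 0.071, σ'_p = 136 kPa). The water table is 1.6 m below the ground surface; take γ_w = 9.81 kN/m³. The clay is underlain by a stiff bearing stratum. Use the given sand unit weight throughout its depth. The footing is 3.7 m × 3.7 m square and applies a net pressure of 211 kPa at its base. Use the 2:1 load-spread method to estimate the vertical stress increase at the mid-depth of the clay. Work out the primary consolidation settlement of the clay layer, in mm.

S_c ≈ 24.8 mm

Mid-depth of clay below the ground surface: z = 3.6 + 6.4/2 = 6.8 m.
Total vertical stress at mid-clay: σ_v = 19.7×3.6 + 18.7×3.2 = 130.76 kPa.
Pore pressure: u = 9.81×(6.8 − 1.6) = 51.012 kPa.
Initial effective stress: σ'_0 = σ_v − u = 130.76 − 51.012 = 79.748 kPa.
Stress increase at mid-clay by the 2:1 spreading method:
Δσ = qBL/((B+z)(L+z)) = 211×3.7×3.7/((3.7+6.8)(3.7+6.8)) = 26.2 kPa
Final effective stress: σ'_f = 79.748 + 26.2 = 105.95 kPa.
σ'_f = 105.95 ≤ σ'_p = 136 kPa, so the clay remains overconsolidated and only the recompression index applies:
S_c = C_r·H/(1+e₀)·log₁₀(σ'_f/σ'_0) = 0.071×6.4/2.26×log₁₀(105.95/79.748)
    = 0.20106 × 0.12338 = 0.02481 m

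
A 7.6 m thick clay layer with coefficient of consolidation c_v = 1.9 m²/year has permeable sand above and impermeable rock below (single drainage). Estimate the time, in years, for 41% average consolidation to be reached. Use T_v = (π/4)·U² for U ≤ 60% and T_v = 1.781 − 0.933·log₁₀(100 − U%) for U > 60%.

t ≈ 4.01 years

Drainage path length: H_d = H = 7.6 m (single drainage).
U ≤ 60%: T_v = (π/4)·U² = (π/4)×0.41² = 0.13203.
t = T_v·H_d²/c_v = 0.13203×7.6²/1.9 = 4.014 years.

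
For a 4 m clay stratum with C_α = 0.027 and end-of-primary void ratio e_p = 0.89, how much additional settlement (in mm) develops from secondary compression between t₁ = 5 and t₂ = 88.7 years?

S_s ≈ 71.4 mm

Secondary compression: S_s = C_α·H/(1+e_p)·log₁₀(t₂/t₁)
S_s = 0.027×4/(1+0.89)×log₁₀(88.7/5)
    = 0.05714 × 1.249 = 0.07137 m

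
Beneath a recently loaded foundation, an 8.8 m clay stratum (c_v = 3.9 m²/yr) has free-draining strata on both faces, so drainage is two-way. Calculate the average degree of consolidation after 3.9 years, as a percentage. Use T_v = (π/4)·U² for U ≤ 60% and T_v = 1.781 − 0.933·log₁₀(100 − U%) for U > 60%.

Drainage path length: H_d = H/2 = 4.4 m (double drainage).
T_v = c_v·t/H_d² = 3.9×3.9/4.4² = 0.78564.
T_v = 0.78564 corresponds to the U > 60% branch:
U = 1 − 10^((1.781 − T_v)/0.933)/100 = 0.8834

U ≈ 88.3 %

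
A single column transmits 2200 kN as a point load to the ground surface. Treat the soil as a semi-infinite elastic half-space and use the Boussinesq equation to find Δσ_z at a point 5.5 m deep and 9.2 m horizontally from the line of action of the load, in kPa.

Δσ_z ≈ 1.24 kPa

Boussinesq vertical stress below a point load on an elastic half-space:
Δσ_z = 3P/(2πz²) · [1 + (r/z)²]^(−5/2)
r/z = 9.2/5.5 = 1.6727; [1+(r/z)²]^(−5/2) = 0.035572.
Δσ_z = 3×2200/(2π×5.5²) × 0.035572 = 34.725 × 0.035572 = 1.235 kPa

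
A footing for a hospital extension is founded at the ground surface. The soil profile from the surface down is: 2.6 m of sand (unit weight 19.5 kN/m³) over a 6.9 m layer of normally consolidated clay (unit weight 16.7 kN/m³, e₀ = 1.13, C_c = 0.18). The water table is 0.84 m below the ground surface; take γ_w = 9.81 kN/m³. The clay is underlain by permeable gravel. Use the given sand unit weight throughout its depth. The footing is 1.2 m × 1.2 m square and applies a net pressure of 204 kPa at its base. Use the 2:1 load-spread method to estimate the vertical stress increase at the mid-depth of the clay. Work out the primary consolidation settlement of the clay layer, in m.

Mid-depth of clay below the ground surface: z = 2.6 + 6.9/2 = 6.05 m.
Total vertical stress at mid-clay: σ_v = 19.5×2.6 + 16.7×3.45 = 108.31 kPa.
Pore pressure: u = 9.81×(6.05 − 0.84) = 51.11 kPa.
Initial effective stress: σ'_0 = σ_v − u = 108.31 − 51.11 = 57.2 kPa.
Stress increase at mid-clay by the 2:1 spreading method:
Δσ = qBL/((B+z)(L+z)) = 204×1.2×1.2/((1.2+6.05)(1.2+6.05)) = 5.5888 kPa
Final effective stress: σ'_f = σ'_0 + Δσ = 57.2 + 5.5888 = 62.789 kPa.
Normally consolidated clay, so the full stress increment lies on the virgin compression line:
S_c = C_c·H/(1+e₀)·log₁₀(σ'_f/σ'_0) = 0.18×6.9/(1+1.13)×log₁₀(62.789/57.2)
    = 0.5831 × 0.040488 = 0.02361 m

S_c ≈ 0.0236 m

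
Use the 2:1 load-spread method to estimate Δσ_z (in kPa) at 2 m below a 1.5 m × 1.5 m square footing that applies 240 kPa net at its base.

By the 2:1 method the load spreads at 1 horizontal : 2 vertical, so at depth z the loaded area has grown by z in each plan dimension:
Δσ = qBL/((B+z)(L+z)) = 240×1.5×1.5/((1.5+2)(1.5+2)) = 44.082 kPa

Δσ_z ≈ 44.1 kPa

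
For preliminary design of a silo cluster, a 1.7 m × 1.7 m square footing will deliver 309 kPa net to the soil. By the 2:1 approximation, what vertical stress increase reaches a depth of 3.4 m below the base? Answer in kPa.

By the 2:1 method the load spreads at 1 horizontal : 2 vertical, so at depth z the loaded area has grown by z in each plan dimension:
Δσ = qBL/((B+z)(L+z)) = 309×1.7×1.7/((1.7+3.4)(1.7+3.4)) = 34.333 kPa

Δσ_z ≈ 34.3 kPa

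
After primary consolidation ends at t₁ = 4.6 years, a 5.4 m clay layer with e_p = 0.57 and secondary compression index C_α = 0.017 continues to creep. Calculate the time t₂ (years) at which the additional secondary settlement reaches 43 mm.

t₂ ≈ 25 years

S_s = C_α·H/(1+e_p)·log₁₀(t₂/t₁) ⇒ log₁₀(t₂/t₁) = S_s·(1+e_p)/(C_α·H).
log₁₀(t₂/t₁) = 0.043 × (1+0.57) / (0.017×5.4) = 0.7354
t₂ = t₁ × 10^0.7354 = 4.6 × 5.438 = 25.01 years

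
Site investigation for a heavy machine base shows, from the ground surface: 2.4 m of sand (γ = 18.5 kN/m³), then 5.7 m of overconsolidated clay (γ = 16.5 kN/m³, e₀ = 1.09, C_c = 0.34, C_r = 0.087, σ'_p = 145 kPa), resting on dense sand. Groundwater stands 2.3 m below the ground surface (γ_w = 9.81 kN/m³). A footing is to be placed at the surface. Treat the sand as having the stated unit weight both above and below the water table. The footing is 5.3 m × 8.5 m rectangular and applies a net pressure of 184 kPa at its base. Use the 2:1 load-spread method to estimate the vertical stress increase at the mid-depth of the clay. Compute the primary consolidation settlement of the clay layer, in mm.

S_c ≈ 66.9 mm

Mid-depth of clay below the ground surface: z = 2.4 + 5.7/2 = 5.25 m.
Total vertical stress at mid-clay: σ_v = 18.5×2.4 + 16.5×2.85 = 91.425 kPa.
Pore pressure: u = 9.81×(5.25 − 2.3) = 28.94 kPa.
Initial effective stress: σ'_0 = σ_v − u = 91.425 − 28.94 = 62.485 kPa.
Stress increase at mid-clay by the 2:1 spreading method:
Δσ = qBL/((B+z)(L+z)) = 184×5.3×8.5/((5.3+5.25)(8.5+5.25)) = 57.142 kPa
Final effective stress: σ'_f = 62.485 + 57.142 = 119.63 kPa.
σ'_f = 119.63 ≤ σ'_p = 145 kPa, so the clay remains overconsolidated and only the recompression index applies:
S_c = C_r·H/(1+e₀)·log₁₀(σ'_f/σ'_0) = 0.087×5.7/2.09×log₁₀(119.63/62.485)
    = 0.23728 × 0.28206 = 0.06693 m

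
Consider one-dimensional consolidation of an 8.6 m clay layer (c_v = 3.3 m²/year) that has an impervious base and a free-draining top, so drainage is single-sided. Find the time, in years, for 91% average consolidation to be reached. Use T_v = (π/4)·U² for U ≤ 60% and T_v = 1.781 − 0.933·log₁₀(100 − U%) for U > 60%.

Drainage path length: H_d = H = 8.6 m (single drainage).
U > 60%: T_v = 1.781 − 0.933·log₁₀(100 − 91) = 0.89069.
t = T_v·H_d²/c_v = 0.89069×8.6²/3.3 = 19.96 years.

t ≈ 20 years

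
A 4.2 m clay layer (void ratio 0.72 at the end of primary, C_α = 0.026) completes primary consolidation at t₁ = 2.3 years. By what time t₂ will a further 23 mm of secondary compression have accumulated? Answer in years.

S_s = C_α·H/(1+e_p)·log₁₀(t₂/t₁) ⇒ log₁₀(t₂/t₁) = S_s·(1+e_p)/(C_α·H).
log₁₀(t₂/t₁) = 0.023 × (1+0.72) / (0.026×4.2) = 0.3623
t₂ = t₁ × 10^0.3623 = 2.3 × 2.303 = 5.297 years

t₂ ≈ 5.3 years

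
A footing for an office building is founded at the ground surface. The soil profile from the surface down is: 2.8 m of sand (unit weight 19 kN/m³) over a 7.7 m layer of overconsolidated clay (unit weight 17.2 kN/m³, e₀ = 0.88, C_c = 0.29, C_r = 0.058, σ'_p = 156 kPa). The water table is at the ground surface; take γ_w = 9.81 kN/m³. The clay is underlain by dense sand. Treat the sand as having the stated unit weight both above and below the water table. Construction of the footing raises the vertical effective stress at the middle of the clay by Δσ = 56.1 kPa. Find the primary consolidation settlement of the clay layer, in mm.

Mid-depth of clay below the ground surface: z = 2.8 + 7.7/2 = 6.65 m.
Total vertical stress at mid-clay: σ_v = 19×2.8 + 17.2×3.85 = 119.42 kPa.
Pore pressure: u = 9.81×(6.65 − 0) = 65.237 kPa.
Initial effective stress: σ'_0 = σ_v − u = 119.42 − 65.237 = 54.183 kPa.
Final effective stress: σ'_f = 54.183 + 56.1 = 110.28 kPa.
σ'_f = 110.28 ≤ σ'_p = 156 kPa, so the clay remains overconsolidated and only the recompression index applies:
S_c = C_r·H/(1+e₀)·log₁₀(σ'_f/σ'_0) = 0.058×7.7/1.88×log₁₀(110.28/54.183)
    = 0.23755 × 0.30863 = 0.07332 m

S_c ≈ 73.3 mm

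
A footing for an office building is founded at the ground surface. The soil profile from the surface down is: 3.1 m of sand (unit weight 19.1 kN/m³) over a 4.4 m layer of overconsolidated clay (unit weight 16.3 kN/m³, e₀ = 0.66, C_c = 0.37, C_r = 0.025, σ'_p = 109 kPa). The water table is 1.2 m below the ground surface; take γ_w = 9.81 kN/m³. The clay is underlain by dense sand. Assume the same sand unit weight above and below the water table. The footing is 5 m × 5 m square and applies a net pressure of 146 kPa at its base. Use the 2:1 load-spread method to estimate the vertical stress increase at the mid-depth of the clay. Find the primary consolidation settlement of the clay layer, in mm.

S_c ≈ 14 mm

Mid-depth of clay below the ground surface: z = 3.1 + 4.4/2 = 5.3 m.
Total vertical stress at mid-clay: σ_v = 19.1×3.1 + 16.3×2.2 = 95.07 kPa.
Pore pressure: u = 9.81×(5.3 − 1.2) = 40.221 kPa.
Initial effective stress: σ'_0 = σ_v − u = 95.07 − 40.221 = 54.849 kPa.
Stress increase at mid-clay by the 2:1 spreading method:
Δσ = qBL/((B+z)(L+z)) = 146×5×5/((5+5.3)(5+5.3)) = 34.405 kPa
Final effective stress: σ'_f = 54.849 + 34.405 = 89.254 kPa.
σ'_f = 89.254 ≤ σ'_p = 109 kPa, so the clay remains overconsolidated and only the recompression index applies:
S_c = C_r·H/(1+e₀)·log₁₀(σ'_f/σ'_0) = 0.025×4.4/1.66×log₁₀(89.254/54.849)
    = 0.066265 × 0.21146 = 0.01401 m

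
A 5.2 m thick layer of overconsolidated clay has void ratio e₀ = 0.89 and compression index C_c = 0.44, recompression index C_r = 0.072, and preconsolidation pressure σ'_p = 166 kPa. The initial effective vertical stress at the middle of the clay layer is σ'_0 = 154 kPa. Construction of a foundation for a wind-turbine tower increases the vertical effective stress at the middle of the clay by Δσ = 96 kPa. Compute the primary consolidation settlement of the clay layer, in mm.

S_c ≈ 222 mm

Final effective stress: σ'_f = 154 + 96 = 250 kPa.
σ'_f = 250 > σ'_p = 166 kPa, so the stress path crosses the preconsolidation pressure — recompression up to σ'_p, then virgin compression beyond:
S_c = H/(1+e₀)·[C_r·log₁₀(σ'_p/σ'_0) + C_c·log₁₀(σ'_f/σ'_p)]
    = 5.2/1.89 × [0.072×log₁₀(166/154) + 0.44×log₁₀(250/166)]
    = 2.7513 × [0.0023463 + 0.078246] = 0.2217 m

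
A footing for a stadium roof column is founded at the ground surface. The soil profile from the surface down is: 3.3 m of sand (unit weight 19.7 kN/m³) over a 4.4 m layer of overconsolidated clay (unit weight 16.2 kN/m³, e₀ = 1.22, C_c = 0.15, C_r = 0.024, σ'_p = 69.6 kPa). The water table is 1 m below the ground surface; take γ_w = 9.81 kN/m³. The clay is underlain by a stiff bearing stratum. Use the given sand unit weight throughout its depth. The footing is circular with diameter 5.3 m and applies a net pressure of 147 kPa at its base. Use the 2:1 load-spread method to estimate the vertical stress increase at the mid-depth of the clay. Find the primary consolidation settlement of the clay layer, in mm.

Mid-depth of clay below the ground surface: z = 3.3 + 4.4/2 = 5.5 m.
Total vertical stress at mid-clay: σ_v = 19.7×3.3 + 16.2×2.2 = 100.65 kPa.
Pore pressure: u = 9.81×(5.5 − 1) = 44.145 kPa.
Initial effective stress: σ'_0 = σ_v − u = 100.65 − 44.145 = 56.505 kPa.
Stress increase at mid-clay by the 2:1 spreading method:
Δσ ≈ qD²/(D+z)² = 147×5.3²/(5.3+5.5)² = 35.401 kPa
Final effective stress: σ'_f = 56.505 + 35.401 = 91.906 kPa.
σ'_f = 91.906 > σ'_p = 69.6 kPa, so the stress path crosses the preconsolidation pressure — recompression up to σ'_p, then virgin compression beyond:
S_c = H/(1+e₀)·[C_r·log₁₀(σ'_p/σ'_0) + C_c·log₁₀(σ'_f/σ'_p)]
    = 4.4/2.22 × [0.024×log₁₀(69.6/56.505) + 0.15×log₁₀(91.906/69.6)]
    = 1.982 × [0.0021725 + 0.01811] = 0.0402 m

S_c ≈ 40.2 mm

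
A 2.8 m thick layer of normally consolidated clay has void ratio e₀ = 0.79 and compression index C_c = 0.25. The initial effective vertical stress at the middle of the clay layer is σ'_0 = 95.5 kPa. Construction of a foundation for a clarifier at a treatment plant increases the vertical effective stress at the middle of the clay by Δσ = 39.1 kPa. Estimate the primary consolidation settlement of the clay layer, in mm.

S_c ≈ 58.3 mm

Final effective stress: σ'_f = σ'_0 + Δσ = 95.5 + 39.1 = 134.6 kPa.
Normally consolidated clay, so the full stress increment lies on the virgin compression line:
S_c = C_c·H/(1+e₀)·log₁₀(σ'_f/σ'_0) = 0.25×2.8/(1+0.79)×log₁₀(134.6/95.5)
    = 0.39106 × 0.14904 = 0.05828 m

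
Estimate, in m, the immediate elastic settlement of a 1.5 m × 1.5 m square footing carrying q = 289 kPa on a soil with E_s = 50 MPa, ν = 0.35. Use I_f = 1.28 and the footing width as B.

Immediate (elastic) settlement: S_e = q·B·(1−ν²)/E_s · I_f.
E_s = 50 MPa = 50000 kPa.
S_e = 289 × 1.5 × (1 − 0.35²) / 50000 × 1.28
    = 289 × 1.5 × 0.8775 / 50000 × 1.28
    = 0.009738 m

S_e ≈ 0.00974 m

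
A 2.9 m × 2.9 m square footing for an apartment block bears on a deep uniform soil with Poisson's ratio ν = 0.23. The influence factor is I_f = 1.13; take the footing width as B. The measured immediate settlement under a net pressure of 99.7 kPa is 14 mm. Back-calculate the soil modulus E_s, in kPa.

S_e = q·B·(1−ν²)/E_s · I_f  ⇒  E_s = q·B·(1−ν²)·I_f / S_e.
E_s = 99.7 × 2.9 × 0.9471 × 1.13 / 0.014 = 22100 kPa

E_s ≈ 22100 kPa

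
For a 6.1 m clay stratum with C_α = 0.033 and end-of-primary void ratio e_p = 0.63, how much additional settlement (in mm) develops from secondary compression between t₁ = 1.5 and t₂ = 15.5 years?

Secondary compression: S_s = C_α·H/(1+e_p)·log₁₀(t₂/t₁)
S_s = 0.033×6.1/(1+0.63)×log₁₀(15.5/1.5)
    = 0.1235 × 1.014 = 0.1253 m

S_s ≈ 125 mm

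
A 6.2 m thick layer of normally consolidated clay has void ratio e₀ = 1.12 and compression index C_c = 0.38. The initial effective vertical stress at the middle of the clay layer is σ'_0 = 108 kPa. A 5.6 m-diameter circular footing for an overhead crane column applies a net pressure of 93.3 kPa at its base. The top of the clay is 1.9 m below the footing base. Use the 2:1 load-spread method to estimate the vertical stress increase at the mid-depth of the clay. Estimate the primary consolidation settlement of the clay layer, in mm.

Mid-depth of clay below the footing base: z = 1.9 + 6.2/2 = 5 m.
Stress increase at mid-clay by the 2:1 spreading method:
Δσ ≈ qD²/(D+z)² = 93.3×5.6²/(5.6+5)² = 26.04 kPa
Final effective stress: σ'_f = σ'_0 + Δσ = 108 + 26.04 = 134.04 kPa.
Normally consolidated clay, so the full stress increment lies on the virgin compression line:
S_c = C_c·H/(1+e₀)·log₁₀(σ'_f/σ'_0) = 0.38×6.2/(1+1.12)×log₁₀(134.04/108)
    = 1.1113 × 0.093811 = 0.1043 m

S_c ≈ 104 mm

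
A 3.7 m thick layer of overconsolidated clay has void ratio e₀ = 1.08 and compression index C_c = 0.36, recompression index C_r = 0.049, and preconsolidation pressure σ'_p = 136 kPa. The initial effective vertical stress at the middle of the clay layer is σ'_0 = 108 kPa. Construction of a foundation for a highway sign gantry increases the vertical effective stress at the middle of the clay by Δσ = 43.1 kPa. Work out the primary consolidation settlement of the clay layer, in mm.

Final effective stress: σ'_f = 108 + 43.1 = 151.1 kPa.
σ'_f = 151.1 > σ'_p = 136 kPa, so the stress path crosses the preconsolidation pressure — recompression up to σ'_p, then virgin compression beyond:
S_c = H/(1+e₀)·[C_r·log₁₀(σ'_p/σ'_0) + C_c·log₁₀(σ'_f/σ'_p)]
    = 3.7/2.08 × [0.049×log₁₀(136/108) + 0.36×log₁₀(151.1/136)]
    = 1.7788 × [0.0049056 + 0.016461] = 0.03801 m

S_c ≈ 38 mm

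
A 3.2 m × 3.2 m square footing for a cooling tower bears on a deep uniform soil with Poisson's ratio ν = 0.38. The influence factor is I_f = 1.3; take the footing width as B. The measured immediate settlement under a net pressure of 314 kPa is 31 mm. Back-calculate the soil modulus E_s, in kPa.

E_s ≈ 36100 kPa

S_e = q·B·(1−ν²)/E_s · I_f  ⇒  E_s = q·B·(1−ν²)·I_f / S_e.
E_s = 314 × 3.2 × 0.8556 × 1.3 / 0.031 = 36050 kPa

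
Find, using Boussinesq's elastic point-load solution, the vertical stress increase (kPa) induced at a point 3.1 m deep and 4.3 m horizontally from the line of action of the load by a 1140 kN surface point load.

Δσ_z ≈ 3.87 kPa

Boussinesq vertical stress below a point load on an elastic half-space:
Δσ_z = 3P/(2πz²) · [1 + (r/z)²]^(−5/2)
r/z = 4.3/3.1 = 1.3871; [1+(r/z)²]^(−5/2) = 0.068398.
Δσ_z = 3×1140/(2π×3.1²) × 0.068398 = 56.64 × 0.068398 = 3.874 kPa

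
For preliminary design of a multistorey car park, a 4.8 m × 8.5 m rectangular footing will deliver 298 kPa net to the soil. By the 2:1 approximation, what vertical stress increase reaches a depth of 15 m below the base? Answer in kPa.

By the 2:1 method the load spreads at 1 horizontal : 2 vertical, so at depth z the loaded area has grown by z in each plan dimension:
Δσ = qBL/((B+z)(L+z)) = 298×4.8×8.5/((4.8+15)(8.5+15)) = 26.13 kPa

Δσ_z ≈ 26.1 kPa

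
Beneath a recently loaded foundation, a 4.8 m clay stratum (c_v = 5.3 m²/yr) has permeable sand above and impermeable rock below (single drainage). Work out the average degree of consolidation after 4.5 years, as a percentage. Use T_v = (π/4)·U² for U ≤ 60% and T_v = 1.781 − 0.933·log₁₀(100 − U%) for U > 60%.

Drainage path length: H_d = H = 4.8 m (single drainage).
T_v = c_v·t/H_d² = 5.3×4.5/4.8² = 1.0352.
T_v = 1.0352 corresponds to the U > 60% branch:
U = 1 − 10^((1.781 − T_v)/0.933)/100 = 0.937

U ≈ 93.7 %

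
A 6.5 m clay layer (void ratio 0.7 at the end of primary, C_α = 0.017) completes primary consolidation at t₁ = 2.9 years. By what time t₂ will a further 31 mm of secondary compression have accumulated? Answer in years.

S_s = C_α·H/(1+e_p)·log₁₀(t₂/t₁) ⇒ log₁₀(t₂/t₁) = S_s·(1+e_p)/(C_α·H).
log₁₀(t₂/t₁) = 0.031 × (1+0.7) / (0.017×6.5) = 0.4769
t₂ = t₁ × 10^0.4769 = 2.9 × 2.999 = 8.696 years

t₂ ≈ 8.7 years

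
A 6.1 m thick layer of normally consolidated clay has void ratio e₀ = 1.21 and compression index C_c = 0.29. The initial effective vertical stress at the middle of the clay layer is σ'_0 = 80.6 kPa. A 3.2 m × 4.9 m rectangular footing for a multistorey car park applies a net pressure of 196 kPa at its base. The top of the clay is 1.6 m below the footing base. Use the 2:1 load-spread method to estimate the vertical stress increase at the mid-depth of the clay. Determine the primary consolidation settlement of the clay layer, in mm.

S_c ≈ 143 mm

Mid-depth of clay below the footing base: z = 1.6 + 6.1/2 = 4.65 m.
Stress increase at mid-clay by the 2:1 spreading method:
Δσ = qBL/((B+z)(L+z)) = 196×3.2×4.9/((3.2+4.65)(4.9+4.65)) = 40.995 kPa
Final effective stress: σ'_f = σ'_0 + Δσ = 80.6 + 40.995 = 121.59 kPa.
Normally consolidated clay, so the full stress increment lies on the virgin compression line:
S_c = C_c·H/(1+e₀)·log₁₀(σ'_f/σ'_0) = 0.29×6.1/(1+1.21)×log₁₀(121.59/80.6)
    = 0.80045 × 0.17856 = 0.1429 m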